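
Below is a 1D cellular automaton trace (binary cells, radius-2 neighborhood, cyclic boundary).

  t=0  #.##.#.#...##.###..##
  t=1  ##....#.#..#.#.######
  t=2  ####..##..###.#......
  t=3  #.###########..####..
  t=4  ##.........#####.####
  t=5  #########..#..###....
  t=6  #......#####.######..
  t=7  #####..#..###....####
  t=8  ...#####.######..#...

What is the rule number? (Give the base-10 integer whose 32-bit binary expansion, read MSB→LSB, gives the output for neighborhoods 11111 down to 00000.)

  ##### -> .   bit 31 = 0  t=1,i=17
  ####. -> #   bit 30 = 1  t=1,i=0
  ###.# -> #   bit 29 = 1  t=0,i=0
  ###.. -> #   bit 28 = 1  t=0,i=16
  ##.## -> #   bit 27 = 1  t=0,i=1
  ##.#. -> .   bit 26 = 0  t=0,i=4
  ##..# -> #   bit 25 = 1  t=0,i=17
  ##... -> #   bit 24 = 1  t=1,i=2
  #.### -> .   bit 23 = 0  t=0,i=14
  #.##. -> .   bit 22 = 0  t=0,i=2
  #.#.# -> .   bit 21 = 0  t=0,i=5
  #.#.. -> .   bit 20 = 0  t=0,i=7
  #..## -> #   bit 19 = 1  t=0,i=18
  #..#. -> #   bit 18 = 1  t=1,i=10
  #...# -> .   bit 17 = 0  t=0,i=9
  #.... -> #   bit 16 = 1  t=1,i=3
  .#### -> .   bit 15 = 0  t=1,i=16
  .###. -> #   bit 14 = 1  t=0,i=15
  .##.# -> .   bit 13 = 0  t=0,i=3
  .##.. -> #   bit 12 = 1  t=2,i=7
  .#.## -> #   bit 11 = 1  t=1,i=14
  .#.#. -> #   bit 10 = 1  t=0,i=6
  .#..# -> .   bit 9 = 0  t=1,i=9
  .#... -> #   bit 8 = 1  t=0,i=8
  ..### -> #   bit 7 = 1  t=0,i=19
  ..##. -> #   bit 6 = 1  t=0,i=11
  ..#.# -> #   bit 5 = 1  t=1,i=6
  ..#.. -> #   bit 4 = 1  t=5,i=11
  ...## -> .   bit 3 = 0  t=0,i=10
  ...#. -> .   bit 2 = 0  t=1,i=5
  ....# -> .   bit 1 = 0  t=1,i=4
  ..... -> #   bit 0 = 1  t=2,i=17
  bits 01111011000011010101110111110001 = 2064473585

2064473585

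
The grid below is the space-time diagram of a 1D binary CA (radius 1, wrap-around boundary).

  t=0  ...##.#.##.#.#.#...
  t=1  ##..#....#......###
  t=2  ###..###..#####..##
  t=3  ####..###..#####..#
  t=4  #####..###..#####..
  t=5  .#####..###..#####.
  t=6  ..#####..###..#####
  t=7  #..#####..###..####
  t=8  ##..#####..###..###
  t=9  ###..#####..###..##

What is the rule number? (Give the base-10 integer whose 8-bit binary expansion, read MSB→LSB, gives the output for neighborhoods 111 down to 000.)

  ###|#  b7=1 t=1,i=0
  ##.|#  b6=1 t=0,i=4
  #.#|.  b5=0 t=0,i=5
  #..|#  b4=1 t=0,i=16
  .##|.  b3=0 t=0,i=3
  .#.|.  b2=0 t=0,i=6
  ..#|.  b1=0 t=0,i=2
  ...|#  b0=1 t=0,i=0
  bits 11010001 = 209

209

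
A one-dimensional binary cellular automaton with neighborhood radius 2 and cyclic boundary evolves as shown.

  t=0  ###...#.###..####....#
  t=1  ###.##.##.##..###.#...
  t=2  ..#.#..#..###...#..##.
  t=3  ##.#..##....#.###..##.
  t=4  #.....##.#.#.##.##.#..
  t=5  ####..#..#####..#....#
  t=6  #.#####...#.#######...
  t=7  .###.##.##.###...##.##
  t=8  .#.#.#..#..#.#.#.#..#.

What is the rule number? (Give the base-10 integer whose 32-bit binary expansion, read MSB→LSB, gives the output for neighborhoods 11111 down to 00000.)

1927781717

  #####|.  b31=0 t=5,i=1
  ####.|#  b30=1 t=0,i=1
  ###.#|#  b29=1 t=1,i=2
  ###..|#  b28=1 t=0,i=2
  ##.##|.  b27=0 t=1,i=3
  ##.#.|.  b26=0 t=1,i=17
  ##..#|#  b25=1 t=0,i=11
  ##...|.  b24=0 t=0,i=3
  #.###|#  b23=1 t=0,i=8
  #.##.|#  b22=1 t=1,i=4
  #.#.#|#  b21=1 t=4,i=9
  #.#..|.  b20=0 t=1,i=18
  #..##|.  b19=0 t=0,i=12
  #..#.|#  b18=1 t=2,i=6
  #...#|#  b17=1 t=0,i=4
  #....|#  b16=1 t=0,i=18
  .####|#  b15=1 t=0,i=0
  .###.|.  b14=0 t=0,i=9
  .##.#|.  b13=0 t=1,i=5
  .##..|#  b12=1 t=1,i=11
  .#.##|#  b11=1 t=0,i=7
  .#.#.|#  b10=1 t=2,i=3
  .#..#|.  b9=0 t=2,i=5
  .#...|#  b8=1 t=1,i=19
  ..###|.  b7=0 t=0,i=13
  ..##.|#  b6=1 t=2,i=19
  ..#.#|.  b5=0 t=0,i=6
  ..#..|#  b4=1 t=2,i=7
  ...##|.  b3=0 t=0,i=20
  ...#.|#  b2=1 t=0,i=5
  ....#|.  b1=0 t=0,i=19
  .....|#  b0=1 t=4,i=3
  bits 01110010111001111001110101010101 = 1927781717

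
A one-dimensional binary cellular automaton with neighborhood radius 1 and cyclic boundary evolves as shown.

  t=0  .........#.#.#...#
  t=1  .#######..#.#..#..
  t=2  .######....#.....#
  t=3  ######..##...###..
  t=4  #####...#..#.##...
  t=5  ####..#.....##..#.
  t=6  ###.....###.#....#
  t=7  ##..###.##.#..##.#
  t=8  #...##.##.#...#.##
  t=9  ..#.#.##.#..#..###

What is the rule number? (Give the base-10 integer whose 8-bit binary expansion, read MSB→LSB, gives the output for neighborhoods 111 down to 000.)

169

  nb ###: next=#  (t=1,i=2, bit7=1)
  nb ##.: next=.  (t=1,i=7, bit6=0)
  nb #.#: next=#  (t=0,i=10, bit5=1)
  nb #..: next=.  (t=0,i=0, bit4=0)
  nb .##: next=#  (t=1,i=1, bit3=1)
  nb .#.: next=.  (t=0,i=9, bit2=0)
  nb ..#: next=.  (t=0,i=8, bit1=0)
  nb ...: next=#  (t=0,i=1, bit0=1)
  bits 10101001 = 169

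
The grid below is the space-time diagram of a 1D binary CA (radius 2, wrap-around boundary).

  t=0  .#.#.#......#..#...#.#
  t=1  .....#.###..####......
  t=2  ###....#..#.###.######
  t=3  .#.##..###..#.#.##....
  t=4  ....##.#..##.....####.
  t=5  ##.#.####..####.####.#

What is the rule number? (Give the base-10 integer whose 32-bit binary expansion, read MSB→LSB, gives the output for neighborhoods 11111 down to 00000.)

1737863833

  [31] ##### => .  t=2,i=0
  [30] ####. => #  t=1,i=14
  [29] ###.# => #  t=2,i=14
  [28] ###.. => .  t=1,i=9
  [27] ##.## => .  t=2,i=15
  [26] ##.#. => #  t=4,i=6
  [25] ##..# => #  t=1,i=10
  [24] ##... => #  t=1,i=16
  [23] #.### => #  t=1,i=7
  [22] #.##. => .  t=3,i=3
  [21] #.#.# => .  t=0,i=1
  [20] #.#.. => #  t=0,i=5
  [19] #..## => .  t=1,i=11
  [18] #..#. => #  t=0,i=14
  [17] #...# => .  t=0,i=17
  [16] #.... => #  t=0,i=7
  [15] .#### => #  t=1,i=13
  [14] .###. => .  t=1,i=8
  [13] .##.# => #  t=4,i=5
  [12] .##.. => #  t=3,i=4
  [11] .#.## => .  t=1,i=6
  [10] .#.#. => .  t=0,i=0
  [9] .#..# => #  t=0,i=13
  [8] .#... => .  t=0,i=6
  [7] ..### => #  t=1,i=12
  [6] ..##. => .  t=4,i=4
  [5] ..#.# => .  t=0,i=19
  [4] ..#.. => #  t=0,i=12
  [3] ...## => #  t=4,i=3
  [2] ...#. => .  t=0,i=11
  [1] ....# => .  t=0,i=10
  [0] ..... => #  t=0,i=8
  bits 01100111100101011011001010011001 = 1737863833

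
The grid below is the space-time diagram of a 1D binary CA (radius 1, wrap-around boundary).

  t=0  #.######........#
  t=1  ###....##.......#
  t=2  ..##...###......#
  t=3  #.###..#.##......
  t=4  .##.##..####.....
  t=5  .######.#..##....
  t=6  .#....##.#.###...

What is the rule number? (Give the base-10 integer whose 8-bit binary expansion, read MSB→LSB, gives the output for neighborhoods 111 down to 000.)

120

  nb ###: next=.  (t=0,i=3, bit7=0)
  nb ##.: next=#  (t=0,i=0, bit6=1)
  nb #.#: next=#  (t=0,i=1, bit5=1)
  nb #..: next=#  (t=0,i=8, bit4=1)
  nb .##: next=#  (t=0,i=2, bit3=1)
  nb .#.: next=.  (t=2,i=16, bit2=0)
  nb ..#: next=.  (t=0,i=15, bit1=0)
  nb ...: next=.  (t=0,i=9, bit0=0)
  bits 01111000 = 120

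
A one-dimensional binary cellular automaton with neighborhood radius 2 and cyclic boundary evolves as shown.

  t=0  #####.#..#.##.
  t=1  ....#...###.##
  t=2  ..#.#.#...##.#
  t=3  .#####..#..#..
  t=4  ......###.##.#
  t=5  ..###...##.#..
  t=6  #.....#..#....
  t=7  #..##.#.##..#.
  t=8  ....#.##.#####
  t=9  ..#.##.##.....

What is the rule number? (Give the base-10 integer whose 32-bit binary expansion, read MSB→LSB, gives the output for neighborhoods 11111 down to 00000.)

  #####|.  b31=0 t=0,i=2
  ####.|.  b30=0 t=0,i=3
  ###.#|#  b29=1 t=0,i=4
  ###..|.  b28=0 t=3,i=5
  ##.##|#  b27=1 t=0,i=13
  ##.#.|.  b26=0 t=0,i=5
  ##..#|#  b25=1 t=3,i=6
  ##...|.  b24=0 t=1,i=0
  #.###|.  b23=0 t=0,i=0
  #.##.|.  b22=0 t=0,i=11
  #.#.#|#  b21=1 t=2,i=4
  #.#..|.  b20=0 t=0,i=6
  #..##|.  b19=0 t=7,i=2
  #..#.|#  b18=1 t=0,i=8
  #...#|#  b17=1 t=1,i=6
  #....|.  b16=0 t=1,i=1
  .####|.  b15=0 t=0,i=1
  .###.|.  b14=0 t=1,i=9
  .##.#|#  b13=1 t=0,i=12
  .##..|#  b12=1 t=1,i=13
  .#.##|#  b11=1 t=0,i=10
  .#.#.|#  b10=1 t=2,i=3
  .#..#|.  b9=0 t=0,i=7
  .#...|.  b8=0 t=1,i=5
  ..###|.  b7=0 t=1,i=8
  ..##.|.  b6=0 t=2,i=10
  ..#.#|#  b5=1 t=0,i=9
  ..#..|#  b4=1 t=1,i=4
  ...##|.  b3=0 t=1,i=7
  ...#.|.  b2=0 t=1,i=3
  ....#|#  b1=1 t=1,i=2
  .....|#  b0=1 t=4,i=2
  bits 00101010001001100011110000110011 = 707148851

707148851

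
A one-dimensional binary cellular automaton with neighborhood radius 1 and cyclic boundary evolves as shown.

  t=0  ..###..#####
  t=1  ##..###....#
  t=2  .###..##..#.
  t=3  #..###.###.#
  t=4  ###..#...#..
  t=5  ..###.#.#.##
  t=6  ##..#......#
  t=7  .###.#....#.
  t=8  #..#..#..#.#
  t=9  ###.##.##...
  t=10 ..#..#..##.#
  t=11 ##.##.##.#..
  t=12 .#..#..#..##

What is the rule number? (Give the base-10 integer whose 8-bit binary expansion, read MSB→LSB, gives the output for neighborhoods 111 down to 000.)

82

  nb ###: next=.  (t=0,i=3, bit7=0)
  nb ##.: next=#  (t=0,i=4, bit6=1)
  nb #.#: next=.  (t=3,i=6, bit5=0)
  nb #..: next=#  (t=0,i=0, bit4=1)
  nb .##: next=.  (t=0,i=2, bit3=0)
  nb .#.: next=.  (t=2,i=10, bit2=0)
  nb ..#: next=#  (t=0,i=1, bit1=1)
  nb ...: next=.  (t=1,i=8, bit0=0)
  bits 01010010 = 82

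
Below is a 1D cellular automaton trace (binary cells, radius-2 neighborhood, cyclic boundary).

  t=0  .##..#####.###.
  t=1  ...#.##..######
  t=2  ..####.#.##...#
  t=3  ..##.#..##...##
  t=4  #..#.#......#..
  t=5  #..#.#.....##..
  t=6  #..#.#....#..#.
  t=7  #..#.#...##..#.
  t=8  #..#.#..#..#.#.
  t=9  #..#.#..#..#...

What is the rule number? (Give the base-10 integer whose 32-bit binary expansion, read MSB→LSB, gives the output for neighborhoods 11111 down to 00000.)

986769596

  ##### -> .   bit 31 = 0  t=0,i=7
  ####. -> .   bit 30 = 0  t=0,i=8
  ###.# -> #   bit 29 = 1  t=0,i=9
  ###.. -> #   bit 28 = 1  t=0,i=13
  ##.## -> #   bit 27 = 1  t=0,i=10
  ##.#. -> .   bit 26 = 0  t=2,i=6
  ##..# -> #   bit 25 = 1  t=0,i=3
  ##... -> .   bit 24 = 0  t=1,i=0
  #.### -> #   bit 23 = 1  t=0,i=11
  #.##. -> #   bit 22 = 1  t=1,i=5
  #.#.# -> .   bit 21 = 0  t=2,i=7
  #.#.. -> #   bit 20 = 1  t=3,i=5
  #..## -> .   bit 19 = 0  t=0,i=0
  #..#. -> .   bit 18 = 0  t=4,i=2
  #...# -> .   bit 17 = 0  t=1,i=1
  #.... -> .   bit 16 = 0  t=4,i=7
  .#### -> #   bit 15 = 1  t=0,i=6
  .###. -> #   bit 14 = 1  t=0,i=12
  .##.# -> #   bit 13 = 1  t=3,i=3
  .##.. -> .   bit 12 = 0  t=0,i=2
  .#.## -> #   bit 11 = 1  t=1,i=4
  .#.#. -> .   bit 10 = 0  t=4,i=4
  .#..# -> .   bit 9 = 0  t=2,i=0
  .#... -> .   bit 8 = 0  t=4,i=6
  ..### -> #   bit 7 = 1  t=0,i=5
  ..##. -> .   bit 6 = 0  t=0,i=1
  ..#.# -> #   bit 5 = 1  t=1,i=3
  ..#.. -> #   bit 4 = 1  t=2,i=14
  ...## -> #   bit 3 = 1  t=3,i=12
  ...#. -> #   bit 2 = 1  t=1,i=2
  ....# -> .   bit 1 = 0  t=4,i=10
  ..... -> .   bit 0 = 0  t=4,i=8
  bits 00111010110100001110100010111100 = 986769596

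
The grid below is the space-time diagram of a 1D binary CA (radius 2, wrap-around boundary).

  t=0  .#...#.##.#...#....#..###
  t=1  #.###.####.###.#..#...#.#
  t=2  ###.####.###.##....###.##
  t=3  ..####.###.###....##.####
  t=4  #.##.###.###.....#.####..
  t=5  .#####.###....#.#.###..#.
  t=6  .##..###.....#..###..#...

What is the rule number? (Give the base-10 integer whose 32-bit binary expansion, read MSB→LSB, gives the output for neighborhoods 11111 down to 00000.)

786606477

  ##### -> .   bit 31 = 0  t=2,i=0
  ####. -> .   bit 30 = 0  t=1,i=8
  ###.# -> #   bit 29 = 1  t=0,i=24
  ###.. -> .   bit 28 = 0  t=3,i=13
  ##.## -> #   bit 27 = 1  t=1,i=1
  ##.#. -> #   bit 26 = 1  t=0,i=0
  ##..# -> #   bit 25 = 1  t=3,i=0
  ##... -> .   bit 24 = 0  t=2,i=15
  #.### -> #   bit 23 = 1  t=1,i=2
  #.##. -> #   bit 22 = 1  t=0,i=7
  #.#.# -> #   bit 21 = 1  t=5,i=16
  #.#.. -> .   bit 20 = 0  t=0,i=1
  #..## -> .   bit 19 = 0  t=0,i=21
  #..#. -> .   bit 18 = 0  t=1,i=17
  #...# -> #   bit 17 = 1  t=0,i=3
  #.... -> .   bit 16 = 0  t=0,i=16
  .#### -> #   bit 15 = 1  t=1,i=7
  .###. -> .   bit 14 = 0  t=0,i=23
  .##.# -> #   bit 13 = 1  t=0,i=8
  .##.. -> .   bit 12 = 0  t=2,i=14
  .#.## -> #   bit 11 = 1  t=0,i=6
  .#.#. -> .   bit 10 = 0  t=5,i=15
  .#..# -> .   bit 9 = 0  t=0,i=20
  .#... -> #   bit 8 = 1  t=0,i=2
  ..### -> #   bit 7 = 1  t=0,i=22
  ..##. -> .   bit 6 = 0  t=3,i=18
  ..#.# -> .   bit 5 = 0  t=0,i=5
  ..#.. -> .   bit 4 = 0  t=0,i=14
  ...## -> #   bit 3 = 1  t=2,i=18
  ...#. -> #   bit 2 = 1  t=0,i=4
  ....# -> .   bit 1 = 0  t=0,i=17
  ..... -> #   bit 0 = 1  t=4,i=14
  bits 00101110111000101010100110001101 = 786606477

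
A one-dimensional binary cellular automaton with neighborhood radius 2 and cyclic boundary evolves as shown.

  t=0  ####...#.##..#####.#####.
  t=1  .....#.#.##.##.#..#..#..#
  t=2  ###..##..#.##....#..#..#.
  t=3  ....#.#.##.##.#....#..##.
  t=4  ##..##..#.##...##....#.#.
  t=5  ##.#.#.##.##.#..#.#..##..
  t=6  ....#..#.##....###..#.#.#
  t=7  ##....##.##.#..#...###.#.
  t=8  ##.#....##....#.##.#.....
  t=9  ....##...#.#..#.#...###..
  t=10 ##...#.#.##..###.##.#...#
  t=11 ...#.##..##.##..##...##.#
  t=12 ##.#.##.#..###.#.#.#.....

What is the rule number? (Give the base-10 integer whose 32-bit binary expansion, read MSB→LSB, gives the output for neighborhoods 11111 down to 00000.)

  nb #####: next=#  (t=0,i=15, bit31=1)
  nb ####.: next=.  (t=0,i=2, bit30=0)
  nb ###.#: next=.  (t=0,i=17, bit29=0)
  nb ###..: next=.  (t=0,i=3, bit28=0)
  nb ##.##: next=#  (t=0,i=18, bit27=1)
  nb ##.#.: next=.  (t=1,i=14, bit26=0)
  nb ##..#: next=.  (t=0,i=11, bit25=0)
  nb ##...: next=.  (t=0,i=4, bit24=0)
  nb #.###: next=.  (t=0,i=0, bit23=0)
  nb #.##.: next=#  (t=0,i=9, bit22=1)
  nb #.#.#: next=.  (t=1,i=7, bit21=0)
  nb #.#..: next=.  (t=1,i=15, bit20=0)
  nb #..##: next=#  (t=0,i=12, bit19=1)
  nb #..#.: next=#  (t=1,i=17, bit18=1)
  nb #...#: next=#  (t=0,i=5, bit17=1)
  nb #....: next=#  (t=1,i=1, bit16=1)
  nb .####: next=.  (t=0,i=1, bit15=0)
  nb .###.: next=.  (t=2,i=1, bit14=0)
  nb .##.#: next=.  (t=1,i=10, bit13=0)
  nb .##..: next=#  (t=0,i=10, bit12=1)
  nb .#.##: next=.  (t=0,i=8, bit11=0)
  nb .#.#.: next=#  (t=1,i=6, bit10=1)
  nb .#..#: next=.  (t=1,i=16, bit9=0)
  nb .#...: next=#  (t=1,i=0, bit8=1)
  nb ..###: next=#  (t=0,i=13, bit7=1)
  nb ..##.: next=.  (t=2,i=5, bit6=0)
  nb ..#.#: next=#  (t=0,i=7, bit5=1)
  nb ..#..: next=.  (t=1,i=18, bit4=0)
  nb ...##: next=.  (t=4,i=14, bit3=0)
  nb ...#.: next=.  (t=0,i=6, bit2=0)
  nb ....#: next=.  (t=1,i=3, bit1=0)
  nb .....: next=#  (t=1,i=2, bit0=1)
  bits 10001000010011110001010110100001 = 2286884257

2286884257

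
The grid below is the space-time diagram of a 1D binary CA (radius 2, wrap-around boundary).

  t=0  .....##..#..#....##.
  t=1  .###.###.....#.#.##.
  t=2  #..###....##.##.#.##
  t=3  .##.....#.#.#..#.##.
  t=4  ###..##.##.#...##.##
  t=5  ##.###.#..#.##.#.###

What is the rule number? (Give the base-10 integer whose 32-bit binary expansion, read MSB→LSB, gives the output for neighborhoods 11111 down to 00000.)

4002061667

  ##### -> #   bit 31 = 1  t=4,i=0
  ####. -> #   bit 30 = 1  t=4,i=1
  ###.# -> #   bit 29 = 1  t=1,i=3
  ###.. -> .   bit 28 = 0  t=1,i=7
  ##.## -> #   bit 27 = 1  t=1,i=4
  ##.#. -> #   bit 26 = 1  t=2,i=15
  ##..# -> #   bit 25 = 1  t=0,i=7
  ##... -> .   bit 24 = 0  t=0,i=19
  #.### -> #   bit 23 = 1  t=1,i=5
  #.##. -> .   bit 22 = 0  t=1,i=17
  #.#.# -> .   bit 21 = 0  t=1,i=15
  #.#.. -> .   bit 20 = 0  t=3,i=12
  #..## -> #   bit 19 = 1  t=1,i=0
  #..#. -> .   bit 18 = 0  t=0,i=8
  #...# -> #   bit 17 = 1  t=4,i=13
  #.... -> .   bit 16 = 0  t=0,i=0
  .#### -> #   bit 15 = 1  t=4,i=19
  .###. -> .   bit 14 = 0  t=1,i=2
  .##.# -> .   bit 13 = 0  t=2,i=11
  .##.. -> #   bit 12 = 1  t=0,i=6
  .#.## -> #   bit 11 = 1  t=1,i=16
  .#.#. -> #   bit 10 = 1  t=1,i=14
  .#..# -> .   bit 9 = 0  t=0,i=10
  .#... -> #   bit 8 = 1  t=0,i=13
  ..### -> .   bit 7 = 0  t=1,i=1
  ..##. -> #   bit 6 = 1  t=0,i=5
  ..#.# -> #   bit 5 = 1  t=1,i=13
  ..#.. -> .   bit 4 = 0  t=0,i=9
  ...## -> .   bit 3 = 0  t=0,i=4
  ...#. -> .   bit 2 = 0  t=1,i=12
  ....# -> #   bit 1 = 1  t=0,i=3
  ..... -> #   bit 0 = 1  t=0,i=1
  bits 11101110100010101001110101100011 = 4002061667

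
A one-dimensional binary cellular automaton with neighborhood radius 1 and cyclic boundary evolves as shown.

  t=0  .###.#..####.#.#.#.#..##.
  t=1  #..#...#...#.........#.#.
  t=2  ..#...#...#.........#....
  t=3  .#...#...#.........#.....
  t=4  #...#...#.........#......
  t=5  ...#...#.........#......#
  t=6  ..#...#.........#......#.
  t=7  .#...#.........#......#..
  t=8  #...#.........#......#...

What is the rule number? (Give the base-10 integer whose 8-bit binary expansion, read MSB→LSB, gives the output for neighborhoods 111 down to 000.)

66

  nb ###: next=.  (t=0,i=2, bit7=0)
  nb ##.: next=#  (t=0,i=3, bit6=1)
  nb #.#: next=.  (t=0,i=4, bit5=0)
  nb #..: next=.  (t=0,i=6, bit4=0)
  nb .##: next=.  (t=0,i=1, bit3=0)
  nb .#.: next=.  (t=0,i=5, bit2=0)
  nb ..#: next=#  (t=0,i=0, bit1=1)
  nb ...: next=.  (t=1,i=5, bit0=0)
  bits 01000010 = 66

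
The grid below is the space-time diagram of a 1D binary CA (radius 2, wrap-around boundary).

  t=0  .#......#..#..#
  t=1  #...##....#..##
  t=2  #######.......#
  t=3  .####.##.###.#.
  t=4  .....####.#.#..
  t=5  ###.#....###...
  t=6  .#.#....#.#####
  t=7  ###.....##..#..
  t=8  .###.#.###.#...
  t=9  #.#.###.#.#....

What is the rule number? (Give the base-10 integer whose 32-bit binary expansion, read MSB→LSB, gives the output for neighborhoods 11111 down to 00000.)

  #####|#  b31=1 t=2,i=1
  ####.|.  b30=0 t=2,i=5
  ###.#|.  b29=0 t=3,i=4
  ###..|#  b28=1 t=1,i=0
  ##.##|#  b27=1 t=3,i=5
  ##.#.|#  b26=1 t=3,i=12
  ##..#|.  b25=0 t=7,i=10
  ##...|#  b24=1 t=1,i=1
  #.###|.  b23=0 t=3,i=9
  #.##.|#  b22=1 t=3,i=6
  #.#.#|#  b21=1 t=4,i=10
  #.#..|.  b20=0 t=0,i=1
  #..##|.  b19=0 t=1,i=12
  #..#.|#  b18=1 t=0,i=10
  #...#|#  b17=1 t=1,i=2
  #....|.  b16=0 t=0,i=3
  .####|.  b15=0 t=2,i=0
  .###.|#  b14=1 t=1,i=14
  .##.#|#  b13=1 t=3,i=7
  .##..|#  b12=1 t=1,i=5
  .#.##|#  b11=1 t=6,i=9
  .#.#.|#  b10=1 t=0,i=0
  .#..#|.  b9=0 t=0,i=9
  .#...|.  b8=0 t=0,i=2
  ..###|.  b7=0 t=1,i=13
  ..##.|#  b6=1 t=1,i=4
  ..#.#|#  b5=1 t=0,i=14
  ..#..|.  b4=0 t=0,i=8
  ...##|#  b3=1 t=1,i=3
  ...#.|.  b2=0 t=0,i=7
  ....#|.  b1=0 t=0,i=6
  .....|#  b0=1 t=0,i=4
  bits 10011101011001100111110001101001 = 2640739433

2640739433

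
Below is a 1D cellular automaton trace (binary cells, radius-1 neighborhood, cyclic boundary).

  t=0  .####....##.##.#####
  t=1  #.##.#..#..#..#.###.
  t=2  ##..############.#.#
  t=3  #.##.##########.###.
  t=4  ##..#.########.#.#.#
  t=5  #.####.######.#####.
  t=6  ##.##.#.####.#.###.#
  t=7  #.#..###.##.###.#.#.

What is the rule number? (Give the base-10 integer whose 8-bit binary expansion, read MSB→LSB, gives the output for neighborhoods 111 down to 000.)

  nb ###: next=#  (t=0,i=2, bit7=1)
  nb ##.: next=.  (t=0,i=4, bit6=0)
  nb #.#: next=#  (t=0,i=0, bit5=1)
  nb #..: next=#  (t=0,i=5, bit4=1)
  nb .##: next=.  (t=0,i=1, bit3=0)
  nb .#.: next=#  (t=1,i=0, bit2=1)
  nb ..#: next=#  (t=0,i=8, bit1=1)
  nb ...: next=.  (t=0,i=6, bit0=0)
  bits 10110110 = 182

182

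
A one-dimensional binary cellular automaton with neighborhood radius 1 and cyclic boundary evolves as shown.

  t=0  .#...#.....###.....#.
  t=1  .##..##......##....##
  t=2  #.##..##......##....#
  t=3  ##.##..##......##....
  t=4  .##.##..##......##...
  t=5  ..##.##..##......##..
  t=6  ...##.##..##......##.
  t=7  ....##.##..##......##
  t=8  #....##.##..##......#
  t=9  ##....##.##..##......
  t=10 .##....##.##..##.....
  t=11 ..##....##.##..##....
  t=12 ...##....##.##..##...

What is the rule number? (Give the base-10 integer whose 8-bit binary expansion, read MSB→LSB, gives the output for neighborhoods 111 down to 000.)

  ###|.  b7=0 t=0,i=12
  ##.|#  b6=1 t=0,i=13
  #.#|#  b5=1 t=1,i=0
  #..|#  b4=1 t=0,i=2
  .##|.  b3=0 t=0,i=11
  .#.|#  b2=1 t=0,i=1
  ..#|.  b1=0 t=0,i=0
  ...|.  b0=0 t=0,i=3
  bits 01110100 = 116

116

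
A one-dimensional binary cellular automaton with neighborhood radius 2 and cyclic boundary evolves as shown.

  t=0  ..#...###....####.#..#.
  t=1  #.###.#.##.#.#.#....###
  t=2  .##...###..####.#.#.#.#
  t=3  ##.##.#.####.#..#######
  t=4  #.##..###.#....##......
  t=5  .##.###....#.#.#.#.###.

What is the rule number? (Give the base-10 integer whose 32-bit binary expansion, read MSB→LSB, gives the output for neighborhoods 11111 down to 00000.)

  [31] ##### => .  t=3,i=18
  [30] ####. => #  t=0,i=15
  [29] ###.# => .  t=0,i=16
  [28] ###.. => #  t=0,i=8
  [27] ##.## => #  t=1,i=1
  [26] ##.#. => .  t=0,i=17
  [25] ##..# => #  t=2,i=9
  [24] ##... => #  t=0,i=9
  [23] #.### => #  t=1,i=2
  [22] #.##. => #  t=1,i=8
  [21] #.#.# => #  t=1,i=6
  [20] #.#.. => .  t=0,i=18
  [19] #..## => #  t=2,i=10
  [18] #..#. => #  t=0,i=20
  [17] #...# => #  t=0,i=0
  [16] #.... => .  t=0,i=10
  [15] .#### => .  t=0,i=14
  [14] .###. => .  t=0,i=7
  [13] .##.# => .  t=1,i=9
  [12] .##.. => .  t=2,i=2
  [11] .#.## => #  t=1,i=7
  [10] .#.#. => #  t=1,i=12
  [9] .#..# => .  t=0,i=19
  [8] .#... => #  t=0,i=3
  [7] ..### => #  t=0,i=6
  [6] ..##. => #  t=4,i=15
  [5] ..#.# => .  t=4,i=0
  [4] ..#.. => #  t=0,i=2
  [3] ...## => .  t=0,i=5
  [2] ...#. => .  t=0,i=1
  [1] ....# => #  t=0,i=11
  [0] ..... => #  t=4,i=19
  bits 01011011111011100000110111010011 = 1542327763

1542327763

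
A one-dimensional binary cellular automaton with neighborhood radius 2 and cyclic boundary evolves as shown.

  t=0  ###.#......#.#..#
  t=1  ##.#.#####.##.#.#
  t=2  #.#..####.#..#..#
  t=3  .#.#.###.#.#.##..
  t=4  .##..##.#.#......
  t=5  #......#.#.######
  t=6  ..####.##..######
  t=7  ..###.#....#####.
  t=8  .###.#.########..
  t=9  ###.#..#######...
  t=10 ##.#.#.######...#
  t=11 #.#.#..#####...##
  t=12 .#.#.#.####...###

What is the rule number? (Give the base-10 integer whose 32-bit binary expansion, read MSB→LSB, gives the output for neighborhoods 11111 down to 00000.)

  ##### -> #   bit 31 = 1  t=1,i=7
  ####. -> #   bit 30 = 1  t=0,i=1
  ###.# -> .   bit 29 = 0  t=0,i=2
  ###.. -> .   bit 28 = 0  t=5,i=0
  ##.## -> #   bit 27 = 1  t=1,i=10
  ##.#. -> #   bit 26 = 1  t=0,i=3
  ##..# -> .   bit 25 = 0  t=4,i=3
  ##... -> .   bit 24 = 0  t=3,i=15
  #.### -> #   bit 23 = 1  t=1,i=5
  #.##. -> .   bit 22 = 0  t=1,i=11
  #.#.# -> .   bit 21 = 0  t=1,i=3
  #.#.. -> .   bit 20 = 0  t=0,i=4
  #..## -> .   bit 19 = 0  t=0,i=15
  #..#. -> .   bit 18 = 0  t=2,i=12
  #...# -> .   bit 17 = 0  t=3,i=16
  #.... -> #   bit 16 = 1  t=0,i=6
  .#### -> #   bit 15 = 1  t=0,i=0
  .###. -> #   bit 14 = 1  t=1,i=0
  .##.# -> .   bit 13 = 0  t=1,i=12
  .##.. -> .   bit 12 = 0  t=3,i=14
  .#.## -> .   bit 11 = 0  t=1,i=4
  .#.#. -> #   bit 10 = 1  t=0,i=12
  .#..# -> #   bit 9 = 1  t=0,i=14
  .#... -> #   bit 8 = 1  t=0,i=5
  ..### -> #   bit 7 = 1  t=0,i=16
  ..##. -> .   bit 6 = 0  t=2,i=16
  ..#.# -> #   bit 5 = 1  t=0,i=11
  ..#.. -> #   bit 4 = 1  t=2,i=13
  ...## -> #   bit 3 = 1  t=4,i=0
  ...#. -> .   bit 2 = 0  t=0,i=10
  ....# -> #   bit 1 = 1  t=0,i=9
  ..... -> #   bit 0 = 1  t=0,i=7
  bits 11001100100000011100011110111011 = 3431057339

3431057339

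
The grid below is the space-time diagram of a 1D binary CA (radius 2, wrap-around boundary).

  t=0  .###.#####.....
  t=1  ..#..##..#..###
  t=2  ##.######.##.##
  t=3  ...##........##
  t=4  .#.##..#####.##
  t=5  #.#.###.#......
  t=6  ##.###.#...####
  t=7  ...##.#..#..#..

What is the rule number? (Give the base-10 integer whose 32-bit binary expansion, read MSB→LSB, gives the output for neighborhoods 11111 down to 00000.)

  [31] ##### => .  t=0,i=7
  [30] ####. => .  t=0,i=8
  [29] ###.# => .  t=0,i=3
  [28] ###.. => #  t=0,i=9
  [27] ##.## => .  t=0,i=4
  [26] ##.#. => #  t=4,i=0
  [25] ##..# => #  t=1,i=0
  [24] ##... => .  t=0,i=10
  [23] #.### => #  t=0,i=5
  [22] #.##. => .  t=2,i=10
  [21] #.#.# => .  t=4,i=1
  [20] #.#.. => .  t=5,i=8
  [19] #..## => #  t=1,i=4
  [18] #..#. => #  t=1,i=1
  [17] #...# => #  t=3,i=1
  [16] #.... => .  t=0,i=11
  [15] .#### => #  t=0,i=6
  [14] .###. => #  t=0,i=2
  [13] .##.# => .  t=2,i=11
  [12] .##.. => #  t=1,i=6
  [11] .#.## => #  t=4,i=2
  [10] .#.#. => #  t=5,i=1
  [9] .#..# => #  t=1,i=3
  [8] .#... => .  t=5,i=9
  [7] ..### => .  t=0,i=1
  [6] ..##. => #  t=1,i=5
  [5] ..#.# => #  t=5,i=0
  [4] ..#.. => .  t=1,i=2
  [3] ...## => .  t=0,i=0
  [2] ...#. => #  t=5,i=14
  [1] ....# => #  t=0,i=14
  [0] ..... => #  t=0,i=12
  bits 00010110100011101101111001100111 = 378461799

378461799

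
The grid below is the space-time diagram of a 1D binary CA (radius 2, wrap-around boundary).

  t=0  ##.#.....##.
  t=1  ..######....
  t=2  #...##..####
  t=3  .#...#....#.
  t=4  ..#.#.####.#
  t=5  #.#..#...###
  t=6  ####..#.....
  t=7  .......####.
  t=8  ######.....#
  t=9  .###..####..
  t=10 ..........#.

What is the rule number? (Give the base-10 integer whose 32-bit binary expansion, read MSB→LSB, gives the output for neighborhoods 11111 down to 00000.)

2769361703

  [31] ##### => #  t=1,i=4
  [30] ####. => .  t=1,i=6
  [29] ###.# => #  t=4,i=9
  [28] ###.. => .  t=1,i=7
  [27] ##.## => .  t=0,i=11
  [26] ##.#. => #  t=0,i=2
  [25] ##..# => .  t=2,i=6
  [24] ##... => #  t=1,i=8
  [23] #.### => .  t=4,i=6
  [22] #.##. => .  t=0,i=0
  [21] #.#.# => .  t=4,i=4
  [20] #.#.. => #  t=0,i=3
  [19] #..## => .  t=2,i=7
  [18] #..#. => .  t=3,i=0
  [17] #...# => .  t=2,i=2
  [16] #.... => #  t=0,i=5
  [15] .#### => .  t=1,i=3
  [14] .###. => .  t=9,i=2
  [13] .##.# => .  t=0,i=1
  [12] .##.. => #  t=2,i=5
  [11] .#.## => #  t=4,i=5
  [10] .#.#. => .  t=4,i=3
  [9] .#..# => #  t=3,i=11
  [8] .#... => #  t=0,i=4
  [7] ..### => .  t=1,i=2
  [6] ..##. => .  t=0,i=9
  [5] ..#.# => #  t=4,i=2
  [4] ..#.. => .  t=3,i=1
  [3] ...## => .  t=0,i=8
  [2] ...#. => #  t=3,i=4
  [1] ....# => #  t=0,i=7
  [0] ..... => #  t=0,i=6
  bits 10100101000100010001101100100111 = 2769361703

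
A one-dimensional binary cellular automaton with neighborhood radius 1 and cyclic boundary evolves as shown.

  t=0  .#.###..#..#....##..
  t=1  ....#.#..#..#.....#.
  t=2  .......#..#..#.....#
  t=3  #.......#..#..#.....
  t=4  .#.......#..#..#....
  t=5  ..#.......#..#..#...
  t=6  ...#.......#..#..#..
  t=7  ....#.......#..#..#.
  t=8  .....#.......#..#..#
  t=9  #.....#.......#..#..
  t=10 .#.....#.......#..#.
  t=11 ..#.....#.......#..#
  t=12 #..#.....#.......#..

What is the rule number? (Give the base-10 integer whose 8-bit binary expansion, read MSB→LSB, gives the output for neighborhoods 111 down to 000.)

  [7] ### => #  t=0,i=4
  [6] ##. => .  t=0,i=5
  [5] #.# => .  t=0,i=2
  [4] #.. => #  t=0,i=6
  [3] .## => .  t=0,i=3
  [2] .#. => .  t=0,i=1
  [1] ..# => .  t=0,i=0
  [0] ... => .  t=0,i=13
  bits 10010000 = 144

144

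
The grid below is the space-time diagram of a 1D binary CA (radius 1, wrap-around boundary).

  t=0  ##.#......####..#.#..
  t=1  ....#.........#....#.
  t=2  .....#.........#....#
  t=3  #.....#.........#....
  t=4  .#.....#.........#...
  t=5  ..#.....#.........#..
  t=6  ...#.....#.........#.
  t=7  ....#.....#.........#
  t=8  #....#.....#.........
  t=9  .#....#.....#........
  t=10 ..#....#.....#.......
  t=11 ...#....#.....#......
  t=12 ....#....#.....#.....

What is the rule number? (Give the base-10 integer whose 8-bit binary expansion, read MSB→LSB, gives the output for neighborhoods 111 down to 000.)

  [7] ### => .  t=0,i=11
  [6] ##. => .  t=0,i=1
  [5] #.# => .  t=0,i=2
  [4] #.. => #  t=0,i=4
  [3] .## => .  t=0,i=0
  [2] .#. => .  t=0,i=3
  [1] ..# => .  t=0,i=9
  [0] ... => .  t=0,i=5
  bits 00010000 = 16

16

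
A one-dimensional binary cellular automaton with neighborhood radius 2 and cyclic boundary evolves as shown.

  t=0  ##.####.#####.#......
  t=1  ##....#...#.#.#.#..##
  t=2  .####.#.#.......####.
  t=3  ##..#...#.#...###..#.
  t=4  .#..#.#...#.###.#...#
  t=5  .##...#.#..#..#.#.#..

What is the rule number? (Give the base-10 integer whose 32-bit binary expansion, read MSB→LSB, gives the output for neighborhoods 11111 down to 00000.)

2971351770

  #####|#  b31=1 t=0,i=10
  ####.|.  b30=0 t=0,i=5
  ###.#|#  b29=1 t=0,i=6
  ###..|#  b28=1 t=1,i=1
  ##.##|.  b27=0 t=0,i=2
  ##.#.|.  b26=0 t=0,i=13
  ##..#|.  b25=0 t=2,i=20
  ##...|#  b24=1 t=1,i=2
  #.###|.  b23=0 t=0,i=3
  #.##.|.  b22=0 t=3,i=0
  #.#.#|.  b21=0 t=1,i=12
  #.#..|#  b20=1 t=0,i=14
  #..##|#  b19=1 t=1,i=18
  #..#.|.  b18=0 t=3,i=3
  #...#|#  b17=1 t=1,i=8
  #....|#  b16=1 t=0,i=16
  .####|.  b15=0 t=0,i=4
  .###.|.  b14=0 t=3,i=15
  .##.#|#  b13=1 t=0,i=1
  .##..|#  b12=1 t=3,i=1
  .#.##|#  b11=1 t=3,i=20
  .#.#.|.  b10=0 t=1,i=11
  .#..#|#  b9=1 t=1,i=17
  .#...|.  b8=0 t=0,i=15
  ..###|#  b7=1 t=1,i=19
  ..##.|#  b6=1 t=0,i=0
  ..#.#|.  b5=0 t=1,i=10
  ..#..|#  b4=1 t=1,i=6
  ...##|#  b3=1 t=0,i=20
  ...#.|.  b2=0 t=1,i=5
  ....#|#  b1=1 t=0,i=19
  .....|.  b0=0 t=0,i=17
  bits 10110001000110110011101011011010 = 2971351770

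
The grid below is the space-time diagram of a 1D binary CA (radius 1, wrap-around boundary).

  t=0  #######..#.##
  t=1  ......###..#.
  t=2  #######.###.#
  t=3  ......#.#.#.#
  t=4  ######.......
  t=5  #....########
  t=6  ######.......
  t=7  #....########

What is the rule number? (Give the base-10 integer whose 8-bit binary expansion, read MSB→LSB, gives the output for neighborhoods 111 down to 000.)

  ###|.  b7=0 t=0,i=0
  ##.|#  b6=1 t=0,i=6
  #.#|.  b5=0 t=0,i=10
  #..|#  b4=1 t=0,i=7
  .##|#  b3=1 t=0,i=11
  .#.|.  b2=0 t=0,i=9
  ..#|#  b1=1 t=0,i=8
  ...|#  b0=1 t=1,i=0
  bits 01011011 = 91

91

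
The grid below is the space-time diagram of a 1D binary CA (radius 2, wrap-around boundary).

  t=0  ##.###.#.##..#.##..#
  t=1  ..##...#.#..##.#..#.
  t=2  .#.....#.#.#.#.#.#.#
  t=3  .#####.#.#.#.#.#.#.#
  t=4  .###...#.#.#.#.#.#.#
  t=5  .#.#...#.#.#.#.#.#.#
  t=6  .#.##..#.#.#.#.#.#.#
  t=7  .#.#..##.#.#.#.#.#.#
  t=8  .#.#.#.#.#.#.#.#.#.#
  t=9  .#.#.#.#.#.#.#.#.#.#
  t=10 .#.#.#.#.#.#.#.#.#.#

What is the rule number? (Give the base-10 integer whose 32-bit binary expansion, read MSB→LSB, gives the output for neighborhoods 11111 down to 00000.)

  ##### -> #   bit 31 = 1  t=3,i=3
  ####. -> .   bit 30 = 0  t=3,i=4
  ###.# -> .   bit 29 = 0  t=0,i=1
  ###.. -> #   bit 28 = 1  t=4,i=3
  ##.## -> #   bit 27 = 1  t=0,i=2
  ##.#. -> .   bit 26 = 0  t=0,i=6
  ##..# -> .   bit 25 = 0  t=0,i=11
  ##... -> .   bit 24 = 0  t=1,i=4
  #.### -> #   bit 23 = 1  t=0,i=3
  #.##. -> #   bit 22 = 1  t=0,i=9
  #.#.# -> #   bit 21 = 1  t=0,i=7
  #.#.. -> #   bit 20 = 1  t=1,i=9
  #..## -> #   bit 19 = 1  t=0,i=18
  #..#. -> #   bit 18 = 1  t=0,i=12
  #...# -> .   bit 17 = 0  t=1,i=0
  #.... -> #   bit 16 = 1  t=2,i=3
  .#### -> #   bit 15 = 1  t=3,i=2
  .###. -> .   bit 14 = 0  t=0,i=0
  .##.# -> #   bit 13 = 1  t=1,i=13
  .##.. -> .   bit 12 = 0  t=0,i=10
  .#.## -> .   bit 11 = 0  t=0,i=8
  .#.#. -> .   bit 10 = 0  t=1,i=8
  .#..# -> .   bit 9 = 0  t=1,i=10
  .#... -> #   bit 8 = 1  t=1,i=19
  ..### -> .   bit 7 = 0  t=0,i=19
  ..##. -> .   bit 6 = 0  t=1,i=2
  ..#.# -> #   bit 5 = 1  t=0,i=13
  ..#.. -> .   bit 4 = 0  t=1,i=18
  ...## -> #   bit 3 = 1  t=1,i=1
  ...#. -> .   bit 2 = 0  t=1,i=6
  ....# -> #   bit 1 = 1  t=2,i=5
  ..... -> #   bit 0 = 1  t=2,i=4
  bits 10011000111111011010000100101011 = 2566758699

2566758699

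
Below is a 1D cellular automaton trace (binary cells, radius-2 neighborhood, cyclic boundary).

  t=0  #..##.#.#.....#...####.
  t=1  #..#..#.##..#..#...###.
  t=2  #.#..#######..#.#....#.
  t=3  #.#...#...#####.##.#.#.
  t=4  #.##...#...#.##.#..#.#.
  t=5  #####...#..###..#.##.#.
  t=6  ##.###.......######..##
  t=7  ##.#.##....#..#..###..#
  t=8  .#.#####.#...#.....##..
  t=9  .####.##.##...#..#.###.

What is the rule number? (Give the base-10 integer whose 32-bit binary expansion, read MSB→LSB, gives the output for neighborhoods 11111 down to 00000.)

1945409890

  nb #####: next=.  (t=2,i=7, bit31=0)
  nb ####.: next=#  (t=0,i=20, bit30=1)
  nb ###.#: next=#  (t=0,i=21, bit29=1)
  nb ###..: next=#  (t=2,i=11, bit28=1)
  nb ##.##: next=.  (t=3,i=15, bit27=0)
  nb ##.#.: next=.  (t=0,i=5, bit26=0)
  nb ##..#: next=#  (t=1,i=10, bit25=1)
  nb ##...: next=#  (t=4,i=4, bit24=1)
  nb #.###: next=#  (t=5,i=0, bit23=1)
  nb #.##.: next=#  (t=1,i=8, bit22=1)
  nb #.#.#: next=#  (t=0,i=6, bit21=1)
  nb #.#..: next=#  (t=0,i=0, bit20=1)
  nb #..##: next=.  (t=0,i=2, bit19=0)
  nb #..#.: next=#  (t=1,i=2, bit18=1)
  nb #...#: next=.  (t=0,i=16, bit17=0)
  nb #....: next=.  (t=0,i=10, bit16=0)
  nb .####: next=#  (t=0,i=19, bit15=1)
  nb .###.: next=.  (t=1,i=20, bit14=0)
  nb .##.#: next=.  (t=0,i=4, bit13=0)
  nb .##..: next=#  (t=1,i=9, bit12=1)
  nb .#.##: next=#  (t=1,i=7, bit11=1)
  nb .#.#.: next=.  (t=0,i=7, bit10=0)
  nb .#..#: next=.  (t=0,i=1, bit9=0)
  nb .#...: next=#  (t=0,i=9, bit8=1)
  nb ..###: next=.  (t=0,i=18, bit7=0)
  nb ..##.: next=#  (t=0,i=3, bit6=1)
  nb ..#.#: next=#  (t=1,i=6, bit5=1)
  nb ..#..: next=.  (t=0,i=14, bit4=0)
  nb ...##: next=.  (t=0,i=17, bit3=0)
  nb ...#.: next=.  (t=0,i=13, bit2=0)
  nb ....#: next=#  (t=0,i=12, bit1=1)
  nb .....: next=.  (t=0,i=11, bit0=0)
  bits 01110011111101001001100101100010 = 1945409890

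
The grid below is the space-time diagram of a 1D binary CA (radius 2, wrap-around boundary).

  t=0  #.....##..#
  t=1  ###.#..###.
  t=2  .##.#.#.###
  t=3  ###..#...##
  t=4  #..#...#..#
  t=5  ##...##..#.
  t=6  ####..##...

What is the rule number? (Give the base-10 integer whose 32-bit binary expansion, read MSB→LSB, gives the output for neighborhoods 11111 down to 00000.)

  [31] ##### => #  t=3,i=0
  [30] ####. => .  t=3,i=1
  [29] ###.# => #  t=1,i=2
  [28] ###.. => .  t=3,i=2
  [27] ##.## => #  t=1,i=10
  [26] ##.#. => .  t=1,i=3
  [25] ##..# => #  t=0,i=8
  [24] ##... => #  t=0,i=1
  [23] #.### => .  t=1,i=0
  [22] #.##. => #  t=2,i=1
  [21] #.#.# => .  t=2,i=4
  [20] #.#.. => #  t=1,i=4
  [19] #..## => #  t=0,i=9
  [18] #..#. => .  t=3,i=4
  [17] #...# => #  t=3,i=7
  [16] #.... => #  t=0,i=2
  [15] .#### => #  t=3,i=10
  [14] .###. => #  t=1,i=1
  [13] .##.# => #  t=2,i=2
  [12] .##.. => #  t=0,i=0
  [11] .#.## => .  t=2,i=7
  [10] .#.#. => #  t=2,i=5
  [9] .#..# => .  t=1,i=5
  [8] .#... => .  t=3,i=6
  [7] ..### => .  t=1,i=7
  [6] ..##. => .  t=0,i=6
  [5] ..#.# => .  t=5,i=9
  [4] ..#.. => .  t=3,i=5
  [3] ...## => .  t=0,i=5
  [2] ...#. => #  t=4,i=6
  [1] ....# => #  t=0,i=4
  [0] ..... => .  t=0,i=3
  bits 10101011010110111111010000000110 = 2874930182

2874930182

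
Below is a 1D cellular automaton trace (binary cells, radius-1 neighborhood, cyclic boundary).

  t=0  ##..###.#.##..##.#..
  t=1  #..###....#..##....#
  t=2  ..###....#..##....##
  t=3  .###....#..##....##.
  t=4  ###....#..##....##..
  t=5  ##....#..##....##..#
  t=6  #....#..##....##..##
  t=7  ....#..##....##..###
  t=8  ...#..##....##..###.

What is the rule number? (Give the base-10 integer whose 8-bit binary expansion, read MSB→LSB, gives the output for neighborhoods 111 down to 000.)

138

  ###|#  b7=1 t=0,i=5
  ##.|.  b6=0 t=0,i=1
  #.#|.  b5=0 t=0,i=7
  #..|.  b4=0 t=0,i=2
  .##|#  b3=1 t=0,i=0
  .#.|.  b2=0 t=0,i=8
  ..#|#  b1=1 t=0,i=3
  ...|.  b0=0 t=1,i=7
  bits 10001010 = 138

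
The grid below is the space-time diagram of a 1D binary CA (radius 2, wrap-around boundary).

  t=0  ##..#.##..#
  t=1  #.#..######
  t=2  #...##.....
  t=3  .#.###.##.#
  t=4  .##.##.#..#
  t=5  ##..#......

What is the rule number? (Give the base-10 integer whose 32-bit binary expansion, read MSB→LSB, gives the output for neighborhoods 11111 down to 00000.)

577329613

  ##### -> .   bit 31 = 0  t=1,i=7
  ####. -> .   bit 30 = 0  t=1,i=10
  ###.# -> #   bit 29 = 1  t=1,i=0
  ###.. -> .   bit 28 = 0  t=0,i=1
  ##.## -> .   bit 27 = 0  t=3,i=6
  ##.#. -> .   bit 26 = 0  t=1,i=1
  ##..# -> #   bit 25 = 1  t=0,i=2
  ##... -> .   bit 24 = 0  t=2,i=6
  #.### -> .   bit 23 = 0  t=3,i=3
  #.##. -> #   bit 22 = 1  t=0,i=6
  #.#.# -> #   bit 21 = 1  t=3,i=1
  #.#.. -> .   bit 20 = 0  t=1,i=2
  #..## -> #   bit 19 = 1  t=0,i=9
  #..#. -> .   bit 18 = 0  t=0,i=3
  #...# -> .   bit 17 = 0  t=2,i=2
  #.... -> #   bit 16 = 1  t=2,i=7
  .#### -> .   bit 15 = 0  t=1,i=6
  .###. -> #   bit 14 = 1  t=0,i=0
  .##.# -> .   bit 13 = 0  t=3,i=8
  .##.. -> #   bit 12 = 1  t=0,i=7
  .#.## -> #   bit 11 = 1  t=0,i=5
  .#.#. -> .   bit 10 = 0  t=3,i=0
  .#..# -> .   bit 9 = 0  t=1,i=3
  .#... -> #   bit 8 = 1  t=2,i=1
  ..### -> #   bit 7 = 1  t=0,i=10
  ..##. -> #   bit 6 = 1  t=2,i=4
  ..#.# -> .   bit 5 = 0  t=0,i=4
  ..#.. -> .   bit 4 = 0  t=2,i=0
  ...## -> #   bit 3 = 1  t=2,i=3
  ...#. -> #   bit 2 = 1  t=2,i=10
  ....# -> .   bit 1 = 0  t=2,i=9
  ..... -> #   bit 0 = 1  t=2,i=8
  bits 00100010011010010101100111001101 = 577329613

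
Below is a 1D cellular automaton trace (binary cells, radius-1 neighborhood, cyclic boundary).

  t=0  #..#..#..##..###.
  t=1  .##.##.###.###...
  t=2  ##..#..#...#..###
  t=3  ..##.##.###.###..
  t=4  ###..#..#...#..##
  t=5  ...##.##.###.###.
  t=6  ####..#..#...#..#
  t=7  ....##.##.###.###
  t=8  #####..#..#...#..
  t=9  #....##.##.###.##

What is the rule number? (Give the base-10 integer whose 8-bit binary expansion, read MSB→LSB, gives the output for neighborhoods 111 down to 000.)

27

  ### -> .   bit 7 = 0  t=0,i=14
  ##. -> .   bit 6 = 0  t=0,i=10
  #.# -> .   bit 5 = 0  t=0,i=16
  #.. -> #   bit 4 = 1  t=0,i=1
  .## -> #   bit 3 = 1  t=0,i=9
  .#. -> .   bit 2 = 0  t=0,i=0
  ..# -> #   bit 1 = 1  t=0,i=2
  ... -> #   bit 0 = 1  t=1,i=15
  bits 00011011 = 27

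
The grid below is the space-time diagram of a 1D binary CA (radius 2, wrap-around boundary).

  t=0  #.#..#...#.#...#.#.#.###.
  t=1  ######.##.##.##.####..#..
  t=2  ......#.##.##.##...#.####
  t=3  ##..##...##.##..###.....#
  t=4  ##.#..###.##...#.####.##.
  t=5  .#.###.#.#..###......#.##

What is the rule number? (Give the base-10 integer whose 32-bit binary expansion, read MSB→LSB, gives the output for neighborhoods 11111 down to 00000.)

  ##### -> .   bit 31 = 0  t=1,i=2
  ####. -> .   bit 30 = 0  t=1,i=4
  ###.# -> .   bit 29 = 0  t=0,i=23
  ###.. -> #   bit 28 = 1  t=1,i=19
  ##.## -> #   bit 27 = 1  t=1,i=6
  ##.#. -> .   bit 26 = 0  t=0,i=24
  ##..# -> .   bit 25 = 0  t=1,i=20
  ##... -> #   bit 24 = 1  t=2,i=0
  #.### -> .   bit 23 = 0  t=0,i=21
  #.##. -> .   bit 22 = 0  t=1,i=7
  #.#.# -> #   bit 21 = 1  t=0,i=0
  #.#.. -> #   bit 20 = 1  t=0,i=2
  #..## -> #   bit 19 = 1  t=1,i=24
  #..#. -> #   bit 18 = 1  t=0,i=4
  #...# -> #   bit 17 = 1  t=0,i=7
  #.... -> #   bit 16 = 1  t=2,i=1
  .#### -> .   bit 15 = 0  t=1,i=1
  .###. -> #   bit 14 = 1  t=0,i=22
  .##.# -> #   bit 13 = 1  t=1,i=8
  .##.. -> .   bit 12 = 0  t=2,i=15
  .#.## -> .   bit 11 = 0  t=0,i=20
  .#.#. -> #   bit 10 = 1  t=0,i=1
  .#..# -> #   bit 9 = 1  t=0,i=3
  .#... -> .   bit 8 = 0  t=0,i=6
  ..### -> .   bit 7 = 0  t=1,i=0
  ..##. -> .   bit 6 = 0  t=3,i=4
  ..#.# -> .   bit 5 = 0  t=0,i=9
  ..#.. -> #   bit 4 = 1  t=0,i=5
  ...## -> #   bit 3 = 1  t=3,i=8
  ...#. -> #   bit 2 = 1  t=0,i=8
  ....# -> #   bit 1 = 1  t=2,i=4
  ..... -> .   bit 0 = 0  t=2,i=2
  bits 00011001001111110110011000011110 = 423585310

423585310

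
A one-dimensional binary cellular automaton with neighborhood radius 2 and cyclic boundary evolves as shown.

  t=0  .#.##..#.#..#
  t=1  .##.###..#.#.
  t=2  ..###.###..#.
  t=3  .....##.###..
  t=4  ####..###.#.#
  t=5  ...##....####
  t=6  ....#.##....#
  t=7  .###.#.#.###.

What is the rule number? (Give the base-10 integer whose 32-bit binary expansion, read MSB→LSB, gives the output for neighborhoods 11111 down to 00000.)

  nb #####: next=.  (t=4,i=1, bit31=0)
  nb ####.: next=.  (t=4,i=2, bit30=0)
  nb ###.#: next=.  (t=2,i=4, bit29=0)
  nb ###..: next=#  (t=1,i=6, bit28=1)
  nb ##.##: next=#  (t=1,i=3, bit27=1)
  nb ##.#.: next=#  (t=4,i=9, bit26=1)
  nb ##..#: next=#  (t=0,i=5, bit25=1)
  nb ##...: next=.  (t=3,i=11, bit24=0)
  nb #.###: next=#  (t=1,i=4, bit23=1)
  nb #.##.: next=.  (t=0,i=3, bit22=0)
  nb #.#.#: next=#  (t=0,i=1, bit21=1)
  nb #.#..: next=#  (t=0,i=9, bit20=1)
  nb #..##: next=.  (t=1,i=0, bit19=0)
  nb #..#.: next=#  (t=0,i=6, bit18=1)
  nb #...#: next=.  (t=2,i=0, bit17=0)
  nb #....: next=#  (t=3,i=12, bit16=1)
  nb .####: next=.  (t=4,i=0, bit15=0)
  nb .###.: next=.  (t=1,i=5, bit14=0)
  nb .##.#: next=#  (t=1,i=2, bit13=1)
  nb .##..: next=#  (t=0,i=4, bit12=1)
  nb .#.##: next=#  (t=0,i=2, bit11=1)
  nb .#.#.: next=.  (t=0,i=0, bit10=0)
  nb .#..#: next=.  (t=0,i=10, bit9=0)
  nb .#...: next=.  (t=2,i=12, bit8=0)
  nb ..###: next=.  (t=2,i=2, bit7=0)
  nb ..##.: next=.  (t=1,i=1, bit6=0)
  nb ..#.#: next=.  (t=0,i=7, bit5=0)
  nb ..#..: next=.  (t=2,i=11, bit4=0)
  nb ...##: next=.  (t=2,i=1, bit3=0)
  nb ...#.: next=#  (t=6,i=3, bit2=1)
  nb ....#: next=#  (t=3,i=3, bit1=1)
  nb .....: next=#  (t=3,i=0, bit0=1)
  bits 00011110101101010011100000000111 = 515192839

515192839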